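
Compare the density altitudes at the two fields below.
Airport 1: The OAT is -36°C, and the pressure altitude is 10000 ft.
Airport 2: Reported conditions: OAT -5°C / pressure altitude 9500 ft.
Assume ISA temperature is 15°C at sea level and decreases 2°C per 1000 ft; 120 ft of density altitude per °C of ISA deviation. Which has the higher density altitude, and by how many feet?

Airport 2 by 3100 ft

Airport 1: ISA temp = -5°C, deviation -31°C, DA = 10000 + 120 × (-31) = 6280 ft.
Airport 2: ISA temp = -4°C, deviation -1°C, DA = 9500 + 120 × (-1) = 9380 ft.
Airport 2 is higher by 9380 − 6280 = 3100 ft.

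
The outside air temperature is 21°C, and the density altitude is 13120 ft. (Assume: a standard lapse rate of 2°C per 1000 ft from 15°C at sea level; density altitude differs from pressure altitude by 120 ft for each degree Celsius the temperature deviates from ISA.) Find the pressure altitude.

DA = PA + 120 × (OAT − (15 − 2·PA/1000)) = PA + 120·OAT − 1800 + 0.24·PA = 1.24·PA + 120·OAT − 1800.
So 1.24·PA = 13120 − 120 × 21 + 1800 = 12400.
PA = 12400 / 1.24 = 10000 ft.

10000 ft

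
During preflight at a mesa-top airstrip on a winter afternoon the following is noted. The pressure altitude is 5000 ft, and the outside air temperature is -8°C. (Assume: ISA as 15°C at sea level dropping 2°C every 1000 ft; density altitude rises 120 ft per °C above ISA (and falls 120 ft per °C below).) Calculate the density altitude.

ISA temperature at 5000 ft = 15 − 2 × (5000/1000) = 5°C.
ISA deviation = -8 − 5 = -13°C.
Density altitude = 5000 + 120 × (-13) = 5000 + (-1560) = 3440 ft.

3440 ft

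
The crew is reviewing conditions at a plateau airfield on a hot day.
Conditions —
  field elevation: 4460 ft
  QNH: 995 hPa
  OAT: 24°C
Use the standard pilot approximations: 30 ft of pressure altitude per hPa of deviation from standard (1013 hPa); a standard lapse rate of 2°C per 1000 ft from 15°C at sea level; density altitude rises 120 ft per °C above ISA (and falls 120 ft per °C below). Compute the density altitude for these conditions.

7280 ft

Pressure altitude = 4460 + (1013 − 995) × 30 = 4460 + (+540) = 5000 ft.
ISA temperature at 5000 ft = 15 − 2 × (5000/1000) = 5°C.
ISA deviation = 24 − 5 = +19°C.
Density altitude = 5000 + 120 × (19) = 7280 ft.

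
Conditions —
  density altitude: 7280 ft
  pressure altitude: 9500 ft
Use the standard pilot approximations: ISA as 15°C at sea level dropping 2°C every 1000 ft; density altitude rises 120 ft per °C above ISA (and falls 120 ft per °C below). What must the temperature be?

Density altitude − pressure altitude = 7280 − 9500 = -2220 ft.
At 120 ft/°C that is an ISA deviation of -2220/120 = -18.5°C.
ISA temperature at 9500 ft = 15 − 2 × (9500/1000) = -4°C.
OAT = ISA + deviation = -4 + (-18.5) = -22.5°C.

-22.5°C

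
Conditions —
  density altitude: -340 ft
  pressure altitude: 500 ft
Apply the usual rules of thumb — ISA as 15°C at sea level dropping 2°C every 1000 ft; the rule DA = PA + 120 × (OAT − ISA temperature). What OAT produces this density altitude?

Density altitude − pressure altitude = -340 − 500 = -840 ft.
At 120 ft/°C that is an ISA deviation of -840/120 = -7°C.
ISA temperature at 500 ft = 15 − 2 × (500/1000) = 14°C.
OAT = ISA + deviation = 14 + (-7) = 7°C.

7°C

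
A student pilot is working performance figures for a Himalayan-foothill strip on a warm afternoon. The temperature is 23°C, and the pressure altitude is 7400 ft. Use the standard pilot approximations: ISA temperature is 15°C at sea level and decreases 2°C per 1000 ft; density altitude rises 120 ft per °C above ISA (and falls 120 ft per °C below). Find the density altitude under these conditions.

ISA temperature at 7400 ft = 15 − 2 × (7400/1000) = 0.2°C.
ISA deviation = 23 − 0.2 = +22.8°C.
Density altitude = 7400 + 120 × (22.8) = 7400 + (+2736) = 10136 ft.

10136 ft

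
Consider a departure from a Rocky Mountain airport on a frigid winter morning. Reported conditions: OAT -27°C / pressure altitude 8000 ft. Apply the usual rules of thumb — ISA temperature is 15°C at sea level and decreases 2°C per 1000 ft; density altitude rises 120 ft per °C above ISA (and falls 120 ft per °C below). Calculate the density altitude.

4880 ft

ISA temperature at 8000 ft = 15 − 2 × (8000/1000) = -1°C.
ISA deviation = -27 − (-1) = -26°C.
Density altitude = 8000 + 120 × (-26) = 8000 + (-3120) = 4880 ft.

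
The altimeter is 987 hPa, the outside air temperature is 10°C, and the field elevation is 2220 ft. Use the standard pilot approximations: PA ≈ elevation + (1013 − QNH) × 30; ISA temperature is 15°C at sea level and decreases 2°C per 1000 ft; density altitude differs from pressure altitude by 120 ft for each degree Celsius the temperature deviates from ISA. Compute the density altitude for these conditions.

3120 ft

Pressure altitude = 2220 + (1013 − 987) × 30 = 2220 + (+780) = 3000 ft.
ISA temperature at 3000 ft = 15 − 2 × (3000/1000) = 9°C.
ISA deviation = 10 − 9 = +1°C.
Density altitude = 3000 + 120 × (1) = 3120 ft.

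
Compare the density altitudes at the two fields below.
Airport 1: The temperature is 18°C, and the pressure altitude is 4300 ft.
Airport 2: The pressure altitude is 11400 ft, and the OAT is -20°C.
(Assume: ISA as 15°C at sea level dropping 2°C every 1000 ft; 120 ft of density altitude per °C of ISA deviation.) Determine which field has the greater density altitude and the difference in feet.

Airport 2 by 4244 ft

Airport 1: ISA temp = 6.4°C, deviation +11.6°C, DA = 4300 + 120 × 11.6 = 5692 ft.
Airport 2: ISA temp = -7.8°C, deviation -12.2°C, DA = 11400 + 120 × (-12.2) = 9936 ft.
Airport 2 is higher by 9936 − 5692 = 4244 ft.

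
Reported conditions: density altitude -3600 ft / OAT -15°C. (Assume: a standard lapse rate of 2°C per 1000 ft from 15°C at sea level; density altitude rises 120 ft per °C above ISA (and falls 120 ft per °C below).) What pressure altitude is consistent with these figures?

DA = PA + 120 × (OAT − (15 − 2·PA/1000)) = PA + 120·OAT − 1800 + 0.24·PA = 1.24·PA + 120·OAT − 1800.
So 1.24·PA = -3600 − 120 × (-15) + 1800 = 0.
PA = 0 / 1.24 = 0 ft.

0 ft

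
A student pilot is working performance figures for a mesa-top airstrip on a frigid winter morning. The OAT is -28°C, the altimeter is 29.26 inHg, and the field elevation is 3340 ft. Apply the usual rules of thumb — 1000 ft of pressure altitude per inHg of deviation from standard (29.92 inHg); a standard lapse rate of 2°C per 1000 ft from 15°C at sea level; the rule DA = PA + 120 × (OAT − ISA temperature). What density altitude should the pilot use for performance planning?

Pressure altitude = 3340 + (29.92 − 29.26) × 1000 = 3340 + (+660) = 4000 ft.
ISA temperature at 4000 ft = 15 − 2 × (4000/1000) = 7°C.
ISA deviation = -28 − 7 = -35°C.
Density altitude = 4000 + 120 × (-35) = -200 ft.

-200 ft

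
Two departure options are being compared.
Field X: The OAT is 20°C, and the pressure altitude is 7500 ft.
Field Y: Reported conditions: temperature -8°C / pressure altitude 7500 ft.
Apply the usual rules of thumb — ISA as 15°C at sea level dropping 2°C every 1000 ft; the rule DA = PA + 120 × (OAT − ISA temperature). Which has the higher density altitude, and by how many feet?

Field X by 3360 ft

Field X: ISA temp = 0°C, deviation +20°C, DA = 7500 + 120 × 20 = 9900 ft.
Field Y: ISA temp = 0°C, deviation -8°C, DA = 7500 + 120 × (-8) = 6540 ft.
Field X is higher by 9900 − 6540 = 3360 ft.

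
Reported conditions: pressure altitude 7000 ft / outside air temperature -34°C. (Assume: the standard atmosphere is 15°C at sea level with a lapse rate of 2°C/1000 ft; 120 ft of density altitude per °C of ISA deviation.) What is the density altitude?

ISA temperature at 7000 ft = 15 − 2 × (7000/1000) = 1°C.
ISA deviation = -34 − 1 = -35°C.
Density altitude = 7000 + 120 × (-35) = 7000 + (-4200) = 2800 ft.

2800 ft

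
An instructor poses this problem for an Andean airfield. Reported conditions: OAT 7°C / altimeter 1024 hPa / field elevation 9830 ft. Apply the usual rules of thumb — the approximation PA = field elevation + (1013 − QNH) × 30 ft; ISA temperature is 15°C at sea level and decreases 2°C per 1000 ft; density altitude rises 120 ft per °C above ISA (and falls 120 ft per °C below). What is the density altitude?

Pressure altitude = 9830 + (1013 − 1024) × 30 = 9830 + (-330) = 9500 ft.
ISA temperature at 9500 ft = 15 − 2 × (9500/1000) = -4°C.
ISA deviation = 7 − (-4) = +11°C.
Density altitude = 9500 + 120 × (11) = 10820 ft.

10820 ft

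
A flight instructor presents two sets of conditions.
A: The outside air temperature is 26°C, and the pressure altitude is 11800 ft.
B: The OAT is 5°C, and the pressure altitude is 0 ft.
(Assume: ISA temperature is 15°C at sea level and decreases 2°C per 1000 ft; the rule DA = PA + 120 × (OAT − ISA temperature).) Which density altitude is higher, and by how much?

A: ISA temp = -8.6°C, deviation +34.6°C, DA = 11800 + 120 × 34.6 = 15952 ft.
B: ISA temp = 15°C, deviation -10°C, DA = 0 + 120 × (-10) = -1200 ft.
A is higher by 15952 − (-1200) = 17152 ft.

A by 17152 ft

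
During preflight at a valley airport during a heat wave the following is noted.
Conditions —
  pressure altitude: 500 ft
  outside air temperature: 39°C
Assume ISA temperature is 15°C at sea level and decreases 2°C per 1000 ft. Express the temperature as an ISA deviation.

ISA+25°C

ISA temperature at 500 ft = 15 − 2 × (500/1000) = 14°C.
Deviation = OAT − ISA = 39 − 14 = +25°C.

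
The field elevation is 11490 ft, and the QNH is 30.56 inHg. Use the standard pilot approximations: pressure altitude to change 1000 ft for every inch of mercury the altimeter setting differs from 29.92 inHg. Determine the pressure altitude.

10850 ft

Pressure correction = (29.92 − 30.56) × 1000 = -640 ft.
Pressure altitude = 11490 + (-640) = 10850 ft.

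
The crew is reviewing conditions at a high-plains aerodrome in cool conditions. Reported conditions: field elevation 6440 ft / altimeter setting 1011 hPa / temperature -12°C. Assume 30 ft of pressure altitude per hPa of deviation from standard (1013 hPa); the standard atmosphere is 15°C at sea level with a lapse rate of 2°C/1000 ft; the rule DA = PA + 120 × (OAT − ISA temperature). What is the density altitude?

4820 ft

Pressure altitude = 6440 + (1013 − 1011) × 30 = 6440 + (+60) = 6500 ft.
ISA temperature at 6500 ft = 15 − 2 × (6500/1000) = 2°C.
ISA deviation = -12 − 2 = -14°C.
Density altitude = 6500 + 120 × (-14) = 4820 ft.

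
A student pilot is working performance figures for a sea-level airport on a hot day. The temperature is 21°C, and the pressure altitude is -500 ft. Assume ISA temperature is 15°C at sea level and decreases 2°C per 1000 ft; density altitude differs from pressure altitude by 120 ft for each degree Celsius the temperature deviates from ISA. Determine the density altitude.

100 ft

ISA temperature at -500 ft = 15 − 2 × (-500/1000) = 16°C.
ISA deviation = 21 − 16 = +5°C.
Density altitude = -500 + 120 × (5) = -500 + (+600) = 100 ft.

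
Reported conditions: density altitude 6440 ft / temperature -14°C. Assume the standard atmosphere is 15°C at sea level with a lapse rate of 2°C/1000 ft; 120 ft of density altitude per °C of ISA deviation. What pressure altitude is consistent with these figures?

8000 ft

DA = PA + 120 × (OAT − (15 − 2·PA/1000)) = PA + 120·OAT − 1800 + 0.24·PA = 1.24·PA + 120·OAT − 1800.
So 1.24·PA = 6440 − 120 × (-14) + 1800 = 9920.
PA = 9920 / 1.24 = 8000 ft.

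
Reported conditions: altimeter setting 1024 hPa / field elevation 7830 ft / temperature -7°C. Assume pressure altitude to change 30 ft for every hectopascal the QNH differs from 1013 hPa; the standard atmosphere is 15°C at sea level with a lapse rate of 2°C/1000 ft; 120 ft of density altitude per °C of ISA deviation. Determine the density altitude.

6660 ft

Pressure altitude = 7830 + (1013 − 1024) × 30 = 7830 + (-330) = 7500 ft.
ISA temperature at 7500 ft = 15 − 2 × (7500/1000) = 0°C.
ISA deviation = -7 − 0 = -7°C.
Density altitude = 7500 + 120 × (-7) = 6660 ft.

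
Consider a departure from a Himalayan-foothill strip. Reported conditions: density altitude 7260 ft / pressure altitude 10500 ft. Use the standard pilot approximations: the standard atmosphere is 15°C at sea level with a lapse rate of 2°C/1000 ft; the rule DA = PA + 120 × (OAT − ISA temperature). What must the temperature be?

Density altitude − pressure altitude = 7260 − 10500 = -3240 ft.
At 120 ft/°C that is an ISA deviation of -3240/120 = -27°C.
ISA temperature at 10500 ft = 15 − 2 × (10500/1000) = -6°C.
OAT = ISA + deviation = -6 + (-27) = -33°C.

-33°C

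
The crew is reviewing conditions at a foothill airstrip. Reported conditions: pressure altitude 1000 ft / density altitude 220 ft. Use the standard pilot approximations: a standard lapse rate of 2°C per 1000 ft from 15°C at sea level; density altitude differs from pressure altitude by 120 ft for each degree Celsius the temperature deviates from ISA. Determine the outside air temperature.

6.5°C

Density altitude − pressure altitude = 220 − 1000 = -780 ft.
At 120 ft/°C that is an ISA deviation of -780/120 = -6.5°C.
ISA temperature at 1000 ft = 15 − 2 × (1000/1000) = 13°C.
OAT = ISA + deviation = 13 + (-6.5) = 6.5°C.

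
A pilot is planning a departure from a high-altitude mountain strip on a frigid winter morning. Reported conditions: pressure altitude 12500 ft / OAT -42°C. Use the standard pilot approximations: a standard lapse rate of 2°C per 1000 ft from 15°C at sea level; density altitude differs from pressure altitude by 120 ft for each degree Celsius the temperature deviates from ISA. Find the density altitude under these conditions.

ISA temperature at 12500 ft = 15 − 2 × (12500/1000) = -10°C.
ISA deviation = -42 − (-10) = -32°C.
Density altitude = 12500 + 120 × (-32) = 12500 + (-3840) = 8660 ft.

8660 ft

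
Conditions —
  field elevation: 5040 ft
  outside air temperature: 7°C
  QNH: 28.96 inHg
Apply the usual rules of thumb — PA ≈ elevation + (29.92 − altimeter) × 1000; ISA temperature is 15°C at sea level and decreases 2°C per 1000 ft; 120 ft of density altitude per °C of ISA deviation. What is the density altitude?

Pressure altitude = 5040 + (29.92 − 28.96) × 1000 = 5040 + (+960) = 6000 ft.
ISA temperature at 6000 ft = 15 − 2 × (6000/1000) = 3°C.
ISA deviation = 7 − 3 = +4°C.
Density altitude = 6000 + 120 × (4) = 6480 ft.

6480 ft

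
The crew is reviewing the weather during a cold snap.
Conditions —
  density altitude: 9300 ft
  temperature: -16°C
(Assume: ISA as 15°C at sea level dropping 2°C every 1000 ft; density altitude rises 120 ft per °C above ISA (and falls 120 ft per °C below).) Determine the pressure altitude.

DA = PA + 120 × (OAT − (15 − 2·PA/1000)) = PA + 120·OAT − 1800 + 0.24·PA = 1.24·PA + 120·OAT − 1800.
So 1.24·PA = 9300 − 120 × (-16) + 1800 = 13020.
PA = 13020 / 1.24 = 10500 ft.

10500 ft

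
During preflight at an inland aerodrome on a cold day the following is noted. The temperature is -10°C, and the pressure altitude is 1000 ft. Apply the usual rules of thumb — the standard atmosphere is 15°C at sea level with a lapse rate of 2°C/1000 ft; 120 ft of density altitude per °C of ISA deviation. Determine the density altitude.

-1760 ft

ISA temperature at 1000 ft = 15 − 2 × (1000/1000) = 13°C.
ISA deviation = -10 − 13 = -23°C.
Density altitude = 1000 + 120 × (-23) = 1000 + (-2760) = -1760 ft.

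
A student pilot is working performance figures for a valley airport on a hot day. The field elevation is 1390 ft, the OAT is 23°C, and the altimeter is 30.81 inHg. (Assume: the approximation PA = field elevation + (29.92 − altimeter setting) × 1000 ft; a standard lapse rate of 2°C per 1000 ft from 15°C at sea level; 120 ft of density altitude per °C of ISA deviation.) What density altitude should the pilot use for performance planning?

1580 ft

Pressure altitude = 1390 + (29.92 − 30.81) × 1000 = 1390 + (-890) = 500 ft.
ISA temperature at 500 ft = 15 − 2 × (500/1000) = 14°C.
ISA deviation = 23 − 14 = +9°C.
Density altitude = 500 + 120 × (9) = 1580 ft.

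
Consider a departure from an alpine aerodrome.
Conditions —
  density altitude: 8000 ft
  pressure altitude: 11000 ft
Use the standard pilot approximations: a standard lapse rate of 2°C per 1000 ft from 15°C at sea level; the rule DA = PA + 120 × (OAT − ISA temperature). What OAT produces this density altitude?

-32°C

Density altitude − pressure altitude = 8000 − 11000 = -3000 ft.
At 120 ft/°C that is an ISA deviation of -3000/120 = -25°C.
ISA temperature at 11000 ft = 15 − 2 × (11000/1000) = -7°C.
OAT = ISA + deviation = -7 + (-25) = -32°C.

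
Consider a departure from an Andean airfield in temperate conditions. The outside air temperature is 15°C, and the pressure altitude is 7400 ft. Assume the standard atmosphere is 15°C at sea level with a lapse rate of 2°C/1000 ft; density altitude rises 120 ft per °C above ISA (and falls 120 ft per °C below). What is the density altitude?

ISA temperature at 7400 ft = 15 − 2 × (7400/1000) = 0.2°C.
ISA deviation = 15 − 0.2 = +14.8°C.
Density altitude = 7400 + 120 × (14.8) = 7400 + (+1776) = 9176 ft.

9176 ft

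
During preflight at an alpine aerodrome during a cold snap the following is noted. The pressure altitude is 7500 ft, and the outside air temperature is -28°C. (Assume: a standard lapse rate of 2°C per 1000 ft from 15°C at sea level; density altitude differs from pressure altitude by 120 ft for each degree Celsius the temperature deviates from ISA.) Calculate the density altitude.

ISA temperature at 7500 ft = 15 − 2 × (7500/1000) = 0°C.
ISA deviation = -28 − 0 = -28°C.
Density altitude = 7500 + 120 × (-28) = 7500 + (-3360) = 4140 ft.

4140 ft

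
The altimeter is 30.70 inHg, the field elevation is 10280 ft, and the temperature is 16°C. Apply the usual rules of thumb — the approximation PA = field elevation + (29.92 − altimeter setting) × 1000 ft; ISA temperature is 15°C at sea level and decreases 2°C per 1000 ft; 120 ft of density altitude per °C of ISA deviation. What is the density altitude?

Pressure altitude = 10280 + (29.92 − 30.70) × 1000 = 10280 + (-780) = 9500 ft.
ISA temperature at 9500 ft = 15 − 2 × (9500/1000) = -4°C.
ISA deviation = 16 − (-4) = +20°C.
Density altitude = 9500 + 120 × (20) = 11900 ft.

11900 ft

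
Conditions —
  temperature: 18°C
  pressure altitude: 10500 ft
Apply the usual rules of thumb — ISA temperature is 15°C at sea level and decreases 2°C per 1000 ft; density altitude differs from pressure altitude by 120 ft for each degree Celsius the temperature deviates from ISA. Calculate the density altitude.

13380 ft

ISA temperature at 10500 ft = 15 − 2 × (10500/1000) = -6°C.
ISA deviation = 18 − (-6) = +24°C.
Density altitude = 10500 + 120 × (24) = 10500 + (+2880) = 13380 ft.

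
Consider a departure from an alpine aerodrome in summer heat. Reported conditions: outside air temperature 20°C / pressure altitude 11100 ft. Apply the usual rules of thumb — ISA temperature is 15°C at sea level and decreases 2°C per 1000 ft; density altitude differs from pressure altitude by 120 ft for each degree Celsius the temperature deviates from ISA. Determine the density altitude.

ISA temperature at 11100 ft = 15 − 2 × (11100/1000) = -7.2°C.
ISA deviation = 20 − (-7.2) = +27.2°C.
Density altitude = 11100 + 120 × (27.2) = 11100 + (+3264) = 14364 ft.

14364 ft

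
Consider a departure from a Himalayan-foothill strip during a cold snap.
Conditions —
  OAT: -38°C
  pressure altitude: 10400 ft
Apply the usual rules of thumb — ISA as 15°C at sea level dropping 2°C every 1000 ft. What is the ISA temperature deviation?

ISA temperature at 10400 ft = 15 − 2 × (10400/1000) = -5.8°C.
Deviation = OAT − ISA = -38 − (-5.8) = -32.2°C.

ISA-32.2°C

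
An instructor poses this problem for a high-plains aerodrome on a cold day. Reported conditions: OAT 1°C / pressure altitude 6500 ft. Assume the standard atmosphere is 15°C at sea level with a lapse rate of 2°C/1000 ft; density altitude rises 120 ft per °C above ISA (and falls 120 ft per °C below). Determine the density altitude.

ISA temperature at 6500 ft = 15 − 2 × (6500/1000) = 2°C.
ISA deviation = 1 − 2 = -1°C.
Density altitude = 6500 + 120 × (-1) = 6500 + (-120) = 6380 ft.

6380 ft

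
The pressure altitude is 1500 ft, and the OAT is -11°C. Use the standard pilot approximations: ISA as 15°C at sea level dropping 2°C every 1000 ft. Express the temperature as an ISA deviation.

ISA-23°C

ISA temperature at 1500 ft = 15 − 2 × (1500/1000) = 12°C.
Deviation = OAT − ISA = -11 − 12 = -23°C.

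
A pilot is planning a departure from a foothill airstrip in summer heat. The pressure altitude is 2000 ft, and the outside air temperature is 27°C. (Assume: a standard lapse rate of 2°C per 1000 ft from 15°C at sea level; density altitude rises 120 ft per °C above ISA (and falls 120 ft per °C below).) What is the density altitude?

3920 ft

ISA temperature at 2000 ft = 15 − 2 × (2000/1000) = 11°C.
ISA deviation = 27 − 11 = +16°C.
Density altitude = 2000 + 120 × (16) = 2000 + (+1920) = 3920 ft.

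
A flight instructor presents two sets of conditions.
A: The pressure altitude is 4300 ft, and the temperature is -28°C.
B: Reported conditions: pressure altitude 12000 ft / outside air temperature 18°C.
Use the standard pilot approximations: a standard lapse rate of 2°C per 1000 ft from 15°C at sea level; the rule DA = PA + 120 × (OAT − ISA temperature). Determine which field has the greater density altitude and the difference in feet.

B by 15068 ft

A: ISA temp = 6.4°C, deviation -34.4°C, DA = 4300 + 120 × (-34.4) = 172 ft.
B: ISA temp = -9°C, deviation +27°C, DA = 12000 + 120 × 27 = 15240 ft.
B is higher by 15240 − 172 = 15068 ft.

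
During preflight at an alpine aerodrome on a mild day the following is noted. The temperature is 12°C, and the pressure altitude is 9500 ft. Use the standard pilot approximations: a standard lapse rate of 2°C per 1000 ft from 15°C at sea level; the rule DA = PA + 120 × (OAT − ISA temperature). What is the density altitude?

ISA temperature at 9500 ft = 15 − 2 × (9500/1000) = -4°C.
ISA deviation = 12 − (-4) = +16°C.
Density altitude = 9500 + 120 × (16) = 9500 + (+1920) = 11420 ft.

11420 ft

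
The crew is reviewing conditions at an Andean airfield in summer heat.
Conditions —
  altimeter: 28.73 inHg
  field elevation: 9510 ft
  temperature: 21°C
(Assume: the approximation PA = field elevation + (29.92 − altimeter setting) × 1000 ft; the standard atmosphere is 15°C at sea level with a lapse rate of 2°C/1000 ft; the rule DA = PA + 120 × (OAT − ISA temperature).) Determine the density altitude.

Pressure altitude = 9510 + (29.92 − 28.73) × 1000 = 9510 + (+1190) = 10700 ft.
ISA temperature at 10700 ft = 15 − 2 × (10700/1000) = -6.4°C.
ISA deviation = 21 − (-6.4) = +27.4°C.
Density altitude = 10700 + 120 × (27.4) = 13988 ft.

13988 ft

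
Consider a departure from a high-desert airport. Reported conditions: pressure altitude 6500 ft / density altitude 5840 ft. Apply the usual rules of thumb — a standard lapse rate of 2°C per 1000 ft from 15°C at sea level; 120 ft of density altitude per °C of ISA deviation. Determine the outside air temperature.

Density altitude − pressure altitude = 5840 − 6500 = -660 ft.
At 120 ft/°C that is an ISA deviation of -660/120 = -5.5°C.
ISA temperature at 6500 ft = 15 − 2 × (6500/1000) = 2°C.
OAT = ISA + deviation = 2 + (-5.5) = -3.5°C.

-3.5°C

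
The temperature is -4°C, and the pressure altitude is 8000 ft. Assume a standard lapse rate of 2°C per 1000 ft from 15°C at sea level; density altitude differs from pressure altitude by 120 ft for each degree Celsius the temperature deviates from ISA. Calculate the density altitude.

ISA temperature at 8000 ft = 15 − 2 × (8000/1000) = -1°C.
ISA deviation = -4 − (-1) = -3°C.
Density altitude = 8000 + 120 × (-3) = 8000 + (-360) = 7640 ft.

7640 ft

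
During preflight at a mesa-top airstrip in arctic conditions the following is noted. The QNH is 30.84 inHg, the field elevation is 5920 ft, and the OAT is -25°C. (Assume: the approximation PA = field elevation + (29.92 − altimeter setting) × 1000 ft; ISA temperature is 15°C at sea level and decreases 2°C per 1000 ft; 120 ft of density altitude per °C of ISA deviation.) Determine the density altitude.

Pressure altitude = 5920 + (29.92 − 30.84) × 1000 = 5920 + (-920) = 5000 ft.
ISA temperature at 5000 ft = 15 − 2 × (5000/1000) = 5°C.
ISA deviation = -25 − 5 = -30°C.
Density altitude = 5000 + 120 × (-30) = 1400 ft.

1400 ft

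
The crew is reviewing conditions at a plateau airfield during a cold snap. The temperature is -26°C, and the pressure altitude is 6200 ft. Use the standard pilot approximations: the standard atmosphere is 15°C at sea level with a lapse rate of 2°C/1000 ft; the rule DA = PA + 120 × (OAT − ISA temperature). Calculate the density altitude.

2768 ft

ISA temperature at 6200 ft = 15 − 2 × (6200/1000) = 2.6°C.
ISA deviation = -26 − 2.6 = -28.6°C.
Density altitude = 6200 + 120 × (-28.6) = 6200 + (-3432) = 2768 ft.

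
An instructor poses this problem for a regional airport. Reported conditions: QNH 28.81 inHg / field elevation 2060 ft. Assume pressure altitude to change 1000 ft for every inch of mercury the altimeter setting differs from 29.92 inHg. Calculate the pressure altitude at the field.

3170 ft

Pressure correction = (29.92 − 28.81) × 1000 = +1110 ft.
Pressure altitude = 2060 + (+1110) = 3170 ft.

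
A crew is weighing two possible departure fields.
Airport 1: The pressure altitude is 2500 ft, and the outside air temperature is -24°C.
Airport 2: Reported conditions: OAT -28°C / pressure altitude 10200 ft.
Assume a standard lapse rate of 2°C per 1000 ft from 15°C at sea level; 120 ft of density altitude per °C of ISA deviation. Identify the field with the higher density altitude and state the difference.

Airport 1: ISA temp = 10°C, deviation -34°C, DA = 2500 + 120 × (-34) = -1580 ft.
Airport 2: ISA temp = -5.4°C, deviation -22.6°C, DA = 10200 + 120 × (-22.6) = 7488 ft.
Airport 2 is higher by 7488 − (-1580) = 9068 ft.

Airport 2 by 9068 ft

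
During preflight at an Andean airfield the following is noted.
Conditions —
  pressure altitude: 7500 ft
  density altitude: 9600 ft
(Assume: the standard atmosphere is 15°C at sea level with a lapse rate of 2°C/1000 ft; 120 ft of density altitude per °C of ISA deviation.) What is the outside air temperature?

17.5°C

Density altitude − pressure altitude = 9600 − 7500 = +2100 ft.
At 120 ft/°C that is an ISA deviation of 2100/120 = +17.5°C.
ISA temperature at 7500 ft = 15 − 2 × (7500/1000) = 0°C.
OAT = ISA + deviation = 0 + (+17.5) = 17.5°C.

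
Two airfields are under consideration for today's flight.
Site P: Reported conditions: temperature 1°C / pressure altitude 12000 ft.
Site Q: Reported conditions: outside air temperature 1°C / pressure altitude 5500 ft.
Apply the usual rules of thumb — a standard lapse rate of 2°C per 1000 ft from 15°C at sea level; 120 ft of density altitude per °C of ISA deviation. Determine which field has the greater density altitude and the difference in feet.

Site P by 8060 ft

Site P: ISA temp = -9°C, deviation +10°C, DA = 12000 + 120 × 10 = 13200 ft.
Site Q: ISA temp = 4°C, deviation -3°C, DA = 5500 + 120 × (-3) = 5140 ft.
Site P is higher by 13200 − 5140 = 8060 ft.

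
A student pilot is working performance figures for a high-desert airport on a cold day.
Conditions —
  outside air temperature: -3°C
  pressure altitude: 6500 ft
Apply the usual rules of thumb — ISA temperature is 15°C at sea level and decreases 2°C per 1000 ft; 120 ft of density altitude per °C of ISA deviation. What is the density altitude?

5900 ft

ISA temperature at 6500 ft = 15 − 2 × (6500/1000) = 2°C.
ISA deviation = -3 − 2 = -5°C.
Density altitude = 6500 + 120 × (-5) = 6500 + (-600) = 5900 ft.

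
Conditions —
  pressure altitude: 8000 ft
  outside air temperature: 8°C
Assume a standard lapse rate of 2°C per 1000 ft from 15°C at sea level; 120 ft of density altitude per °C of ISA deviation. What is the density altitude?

9080 ft

ISA temperature at 8000 ft = 15 − 2 × (8000/1000) = -1°C.
ISA deviation = 8 − (-1) = +9°C.
Density altitude = 8000 + 120 × (9) = 8000 + (+1080) = 9080 ft.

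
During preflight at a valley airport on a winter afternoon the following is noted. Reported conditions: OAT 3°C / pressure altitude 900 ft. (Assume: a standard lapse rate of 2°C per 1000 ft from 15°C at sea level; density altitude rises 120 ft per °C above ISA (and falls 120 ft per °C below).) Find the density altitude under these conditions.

ISA temperature at 900 ft = 15 − 2 × (900/1000) = 13.2°C.
ISA deviation = 3 − 13.2 = -10.2°C.
Density altitude = 900 + 120 × (-10.2) = 900 + (-1224) = -324 ft.

-324 ft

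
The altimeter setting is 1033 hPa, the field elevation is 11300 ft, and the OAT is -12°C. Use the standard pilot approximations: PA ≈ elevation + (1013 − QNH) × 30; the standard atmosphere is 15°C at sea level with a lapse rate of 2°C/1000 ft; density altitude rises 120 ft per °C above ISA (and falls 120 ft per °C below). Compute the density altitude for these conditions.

10028 ft

Pressure altitude = 11300 + (1013 − 1033) × 30 = 11300 + (-600) = 10700 ft.
ISA temperature at 10700 ft = 15 − 2 × (10700/1000) = -6.4°C.
ISA deviation = -12 − (-6.4) = -5.6°C.
Density altitude = 10700 + 120 × (-5.6) = 10028 ft.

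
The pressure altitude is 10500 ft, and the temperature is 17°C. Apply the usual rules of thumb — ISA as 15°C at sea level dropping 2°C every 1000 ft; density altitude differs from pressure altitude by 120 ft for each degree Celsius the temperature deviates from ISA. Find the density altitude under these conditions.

13260 ft

ISA temperature at 10500 ft = 15 − 2 × (10500/1000) = -6°C.
ISA deviation = 17 − (-6) = +23°C.
Density altitude = 10500 + 120 × (23) = 10500 + (+2760) = 13260 ft.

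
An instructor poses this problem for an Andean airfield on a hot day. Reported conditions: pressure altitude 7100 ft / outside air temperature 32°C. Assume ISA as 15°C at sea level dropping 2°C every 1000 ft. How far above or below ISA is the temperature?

ISA temperature at 7100 ft = 15 − 2 × (7100/1000) = 0.8°C.
Deviation = OAT − ISA = 32 − 0.8 = +31.2°C.

ISA+31.2°C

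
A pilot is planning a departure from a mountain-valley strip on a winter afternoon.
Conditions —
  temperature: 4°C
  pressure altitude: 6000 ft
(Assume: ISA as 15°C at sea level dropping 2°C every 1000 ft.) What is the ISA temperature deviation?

ISA temperature at 6000 ft = 15 − 2 × (6000/1000) = 3°C.
Deviation = OAT − ISA = 4 − 3 = +1°C.

ISA+1°C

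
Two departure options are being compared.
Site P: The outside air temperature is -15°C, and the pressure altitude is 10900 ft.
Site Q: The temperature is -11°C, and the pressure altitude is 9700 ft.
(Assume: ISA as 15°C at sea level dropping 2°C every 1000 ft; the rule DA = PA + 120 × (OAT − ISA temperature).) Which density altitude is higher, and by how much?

Site P by 1008 ft

Site P: ISA temp = -6.8°C, deviation -8.2°C, DA = 10900 + 120 × (-8.2) = 9916 ft.
Site Q: ISA temp = -4.4°C, deviation -6.6°C, DA = 9700 + 120 × (-6.6) = 8908 ft.
Site P is higher by 9916 − 8908 = 1008 ft.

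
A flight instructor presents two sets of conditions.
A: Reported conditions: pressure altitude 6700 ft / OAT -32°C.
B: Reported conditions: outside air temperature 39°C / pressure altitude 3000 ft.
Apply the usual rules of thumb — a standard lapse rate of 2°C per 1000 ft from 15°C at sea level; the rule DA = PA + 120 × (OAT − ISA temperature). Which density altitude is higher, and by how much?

A: ISA temp = 1.6°C, deviation -33.6°C, DA = 6700 + 120 × (-33.6) = 2668 ft.
B: ISA temp = 9°C, deviation +30°C, DA = 3000 + 120 × 30 = 6600 ft.
B is higher by 6600 − 2668 = 3932 ft.

B by 3932 ft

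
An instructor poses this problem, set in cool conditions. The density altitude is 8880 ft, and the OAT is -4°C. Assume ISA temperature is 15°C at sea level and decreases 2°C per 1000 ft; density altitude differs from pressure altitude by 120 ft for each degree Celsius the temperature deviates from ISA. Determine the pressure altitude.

9000 ft

DA = PA + 120 × (OAT − (15 − 2·PA/1000)) = PA + 120·OAT − 1800 + 0.24·PA = 1.24·PA + 120·OAT − 1800.
So 1.24·PA = 8880 − 120 × (-4) + 1800 = 11160.
PA = 11160 / 1.24 = 9000 ft.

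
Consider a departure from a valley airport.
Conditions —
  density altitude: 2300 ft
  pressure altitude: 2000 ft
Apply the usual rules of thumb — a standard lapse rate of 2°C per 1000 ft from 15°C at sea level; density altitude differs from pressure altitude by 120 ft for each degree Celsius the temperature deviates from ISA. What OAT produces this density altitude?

13.5°C

Density altitude − pressure altitude = 2300 − 2000 = +300 ft.
At 120 ft/°C that is an ISA deviation of 300/120 = +2.5°C.
ISA temperature at 2000 ft = 15 − 2 × (2000/1000) = 11°C.
OAT = ISA + deviation = 11 + (+2.5) = 13.5°C.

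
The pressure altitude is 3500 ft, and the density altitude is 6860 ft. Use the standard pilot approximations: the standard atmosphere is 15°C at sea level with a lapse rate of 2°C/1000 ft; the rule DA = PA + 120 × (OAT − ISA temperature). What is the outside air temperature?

Density altitude − pressure altitude = 6860 − 3500 = +3360 ft.
At 120 ft/°C that is an ISA deviation of 3360/120 = +28°C.
ISA temperature at 3500 ft = 15 − 2 × (3500/1000) = 8°C.
OAT = ISA + deviation = 8 + (+28) = 36°C.

36°C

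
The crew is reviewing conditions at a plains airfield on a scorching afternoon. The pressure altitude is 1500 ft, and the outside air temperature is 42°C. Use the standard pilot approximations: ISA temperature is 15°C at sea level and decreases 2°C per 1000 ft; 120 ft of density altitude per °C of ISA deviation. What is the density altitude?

5100 ft

ISA temperature at 1500 ft = 15 − 2 × (1500/1000) = 12°C.
ISA deviation = 42 − 12 = +30°C.
Density altitude = 1500 + 120 × (30) = 1500 + (+3600) = 5100 ft.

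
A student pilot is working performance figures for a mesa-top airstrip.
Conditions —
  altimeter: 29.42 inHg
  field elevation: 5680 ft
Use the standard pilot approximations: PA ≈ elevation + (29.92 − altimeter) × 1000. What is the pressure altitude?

6180 ft

Pressure correction = (29.92 − 29.42) × 1000 = +500 ft.
Pressure altitude = 5680 + (+500) = 6180 ft.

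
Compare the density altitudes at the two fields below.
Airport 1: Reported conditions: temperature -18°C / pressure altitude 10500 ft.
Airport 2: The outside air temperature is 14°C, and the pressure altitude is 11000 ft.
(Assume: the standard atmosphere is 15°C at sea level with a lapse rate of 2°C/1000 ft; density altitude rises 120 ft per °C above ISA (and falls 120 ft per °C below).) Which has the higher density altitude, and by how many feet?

Airport 1: ISA temp = -6°C, deviation -12°C, DA = 10500 + 120 × (-12) = 9060 ft.
Airport 2: ISA temp = -7°C, deviation +21°C, DA = 11000 + 120 × 21 = 13520 ft.
Airport 2 is higher by 13520 − 9060 = 4460 ft.

Airport 2 by 4460 ft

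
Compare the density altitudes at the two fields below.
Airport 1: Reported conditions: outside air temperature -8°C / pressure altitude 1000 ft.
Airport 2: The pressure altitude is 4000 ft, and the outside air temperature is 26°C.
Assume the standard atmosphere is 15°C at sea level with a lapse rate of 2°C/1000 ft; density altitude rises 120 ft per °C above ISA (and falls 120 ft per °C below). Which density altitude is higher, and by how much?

Airport 2 by 7800 ft

Airport 1: ISA temp = 13°C, deviation -21°C, DA = 1000 + 120 × (-21) = -1520 ft.
Airport 2: ISA temp = 7°C, deviation +19°C, DA = 4000 + 120 × 19 = 6280 ft.
Airport 2 is higher by 6280 − (-1520) = 7800 ft.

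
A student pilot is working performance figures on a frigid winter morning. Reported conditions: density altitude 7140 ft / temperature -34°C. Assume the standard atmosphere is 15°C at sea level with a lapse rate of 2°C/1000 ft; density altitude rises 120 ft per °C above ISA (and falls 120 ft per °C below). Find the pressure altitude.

DA = PA + 120 × (OAT − (15 − 2·PA/1000)) = PA + 120·OAT − 1800 + 0.24·PA = 1.24·PA + 120·OAT − 1800.
So 1.24·PA = 7140 − 120 × (-34) + 1800 = 13020.
PA = 13020 / 1.24 = 10500 ft.

10500 ft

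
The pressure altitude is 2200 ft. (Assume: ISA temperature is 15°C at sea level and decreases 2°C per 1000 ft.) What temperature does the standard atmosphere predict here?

ISA temperature = 15 − 2 × (2200/1000) = 15 − 4.4 = 10.6°C.

10.6°C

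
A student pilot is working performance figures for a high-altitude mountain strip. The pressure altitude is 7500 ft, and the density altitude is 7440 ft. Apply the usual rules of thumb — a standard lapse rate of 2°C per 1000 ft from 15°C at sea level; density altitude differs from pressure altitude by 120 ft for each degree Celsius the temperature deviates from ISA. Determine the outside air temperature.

-0.5°C

Density altitude − pressure altitude = 7440 − 7500 = -60 ft.
At 120 ft/°C that is an ISA deviation of -60/120 = -0.5°C.
ISA temperature at 7500 ft = 15 − 2 × (7500/1000) = 0°C.
OAT = ISA + deviation = 0 + (-0.5) = -0.5°C.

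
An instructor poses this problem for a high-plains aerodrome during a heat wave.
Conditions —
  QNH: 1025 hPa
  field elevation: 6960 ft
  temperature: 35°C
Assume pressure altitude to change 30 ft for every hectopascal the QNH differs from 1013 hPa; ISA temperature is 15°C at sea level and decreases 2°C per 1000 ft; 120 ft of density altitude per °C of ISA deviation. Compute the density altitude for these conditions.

Pressure altitude = 6960 + (1013 − 1025) × 30 = 6960 + (-360) = 6600 ft.
ISA temperature at 6600 ft = 15 − 2 × (6600/1000) = 1.8°C.
ISA deviation = 35 − 1.8 = +33.2°C.
Density altitude = 6600 + 120 × (33.2) = 10584 ft.

10584 ft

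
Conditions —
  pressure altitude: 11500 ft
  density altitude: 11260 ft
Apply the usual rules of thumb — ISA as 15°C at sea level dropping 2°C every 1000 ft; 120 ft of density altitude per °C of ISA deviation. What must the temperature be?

-10°C

Density altitude − pressure altitude = 11260 − 11500 = -240 ft.
At 120 ft/°C that is an ISA deviation of -240/120 = -2°C.
ISA temperature at 11500 ft = 15 − 2 × (11500/1000) = -8°C.
OAT = ISA + deviation = -8 + (-2) = -10°C.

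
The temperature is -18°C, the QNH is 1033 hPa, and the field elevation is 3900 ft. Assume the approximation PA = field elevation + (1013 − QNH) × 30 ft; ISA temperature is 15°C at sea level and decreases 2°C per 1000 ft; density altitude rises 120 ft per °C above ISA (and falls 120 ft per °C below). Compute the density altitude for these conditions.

132 ft

Pressure altitude = 3900 + (1013 − 1033) × 30 = 3900 + (-600) = 3300 ft.
ISA temperature at 3300 ft = 15 − 2 × (3300/1000) = 8.4°C.
ISA deviation = -18 − 8.4 = -26.4°C.
Density altitude = 3300 + 120 × (-26.4) = 132 ft.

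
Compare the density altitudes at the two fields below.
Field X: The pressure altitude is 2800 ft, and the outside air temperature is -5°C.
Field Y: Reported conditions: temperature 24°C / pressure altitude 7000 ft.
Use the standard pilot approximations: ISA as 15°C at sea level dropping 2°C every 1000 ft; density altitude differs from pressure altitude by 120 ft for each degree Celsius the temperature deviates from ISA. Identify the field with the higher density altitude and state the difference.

Field X: ISA temp = 9.4°C, deviation -14.4°C, DA = 2800 + 120 × (-14.4) = 1072 ft.
Field Y: ISA temp = 1°C, deviation +23°C, DA = 7000 + 120 × 23 = 9760 ft.
Field Y is higher by 9760 − 1072 = 8688 ft.

Field Y by 8688 ft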